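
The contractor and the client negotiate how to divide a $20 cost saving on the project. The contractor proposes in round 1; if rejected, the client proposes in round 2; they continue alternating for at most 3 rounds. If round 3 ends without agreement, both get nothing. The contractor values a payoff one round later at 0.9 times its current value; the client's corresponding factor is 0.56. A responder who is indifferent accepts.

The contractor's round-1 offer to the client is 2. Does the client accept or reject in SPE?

Accept

Round 3 (the contractor proposes): the client will accept anything ≥ 0, so the contractor offers 0 and keeps 20.
Round 2 (the client proposes): the contractor can get 20 next round, worth 0.9 × 20 = 18 now, so the client offers 18, keeping 2.
So by rejecting in round 1, the client gets 2 next round, worth 0.56 × 2 = 1.12 now.
Offer 2 ≥ 1.12, so the client accepts.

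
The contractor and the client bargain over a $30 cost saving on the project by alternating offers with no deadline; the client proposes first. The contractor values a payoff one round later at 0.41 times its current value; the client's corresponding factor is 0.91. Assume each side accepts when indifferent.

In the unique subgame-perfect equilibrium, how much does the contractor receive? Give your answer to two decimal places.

Let x be the client's share when the client proposes and y be the contractor's share when the contractor proposes.
The contractor accepts iff offered ≥ 0.41·y, so x = 30 − 0.41y. Symmetrically y = 30 − 0.91x.
Substituting: x = 30 − 0.41(30 − 0.91x), giving x(1 − 0.91·0.41) = 30(1 − 0.41).
So x = 30 × 0.59 / 0.6269 ≈ 28.2342, and the contractor receives 30 − x ≈ 1.7658.

1.77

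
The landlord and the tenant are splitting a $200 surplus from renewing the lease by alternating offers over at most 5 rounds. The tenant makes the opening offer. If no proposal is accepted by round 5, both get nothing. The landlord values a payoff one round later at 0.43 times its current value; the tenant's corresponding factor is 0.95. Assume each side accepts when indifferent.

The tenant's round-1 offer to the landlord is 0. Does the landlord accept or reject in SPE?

Round 5 (the tenant proposes): rejection yields 0 for the landlord; the tenant offers 0 and keeps 200.
Round 4 (the landlord proposes): the tenant can get 200 next round, worth 0.95 × 200 = 190 now. The landlord offers 190 and keeps 200 − 190 = 10.
Round 3 (the tenant proposes): the landlord can get 10 next round, worth 0.43 × 10 = 4.3 now. The tenant offers 4.3 and keeps 200 − 4.3 = 195.7.
Round 2 (the landlord proposes): the tenant can get 195.7 next round, worth 0.95 × 195.7 = 185.915 now. The landlord offers 185.915 and keeps 200 − 185.915 = 14.085.
So by rejecting in round 1, the landlord gets 14.085 next round, worth 0.43 × 14.085 = 6.05655 now.
Offer 0 < 6.05655, so the landlord rejects.

Reject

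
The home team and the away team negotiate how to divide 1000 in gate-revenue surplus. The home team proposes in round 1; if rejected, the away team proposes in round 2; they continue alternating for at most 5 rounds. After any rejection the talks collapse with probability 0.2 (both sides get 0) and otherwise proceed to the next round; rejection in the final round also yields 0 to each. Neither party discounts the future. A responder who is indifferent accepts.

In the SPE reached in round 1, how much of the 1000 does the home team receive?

737.6

Round 5 (the home team proposes): rejection yields 0 for the away team; the home team offers 0 and keeps 1000.
Round 4 (the away team proposes): rejecting gives the home team an expected 0.8 × 1000 = 800, so the away team offers 800, keeping 200.
Round 3 (the home team proposes): rejecting gives the away team an expected 0.8 × 200 = 160; the home team offers that and keeps 840.
Round 2 (the away team proposes): rejecting gives the home team an expected 0.8 × 840 = 672, so the away team offers 672, keeping 328.
Round 1 (the home team proposes): rejecting gives the away team an expected 0.8 × 328 = 262.4. The home team offers 262.4 and keeps 1000 − 262.4 = 737.6.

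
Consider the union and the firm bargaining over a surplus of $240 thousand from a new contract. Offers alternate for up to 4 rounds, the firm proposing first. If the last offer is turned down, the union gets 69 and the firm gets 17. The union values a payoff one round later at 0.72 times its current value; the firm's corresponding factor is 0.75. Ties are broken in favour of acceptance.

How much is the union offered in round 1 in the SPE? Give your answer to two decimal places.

129.90

Round 4 (the union proposes): the firm gets 17 if talks fail, so the union offers 17 and keeps 223.
Round 3 (the firm proposes): the union can get 223 next round, worth 0.72 × 223 = 160.56 now, so the firm offers 160.56, keeping 79.44.
Round 2 (the union proposes): the firm can get 79.44 next round, worth 0.75 × 79.44 = 59.58 now, so the union offers 59.58, keeping 180.42.
Round 1 (the firm proposes): the union can get 180.42 next round, worth 0.72 × 180.42 = 129.9024 now. The firm offers 129.9024 and keeps 240 − 129.9024 = 110.0976.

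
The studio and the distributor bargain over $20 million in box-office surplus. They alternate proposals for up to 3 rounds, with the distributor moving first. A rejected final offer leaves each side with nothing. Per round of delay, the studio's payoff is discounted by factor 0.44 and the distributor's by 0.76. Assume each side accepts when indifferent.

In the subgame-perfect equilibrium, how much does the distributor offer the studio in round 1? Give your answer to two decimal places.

2.11

By backward induction:
Round 3 (the distributor proposes): rejection yields 0 for the studio; the distributor offers 0 and keeps 20.
Round 2 (the studio proposes): the distributor can get 20 next round, worth 0.76 × 20 = 15.2 now. The studio offers 15.2 and keeps 20 − 15.2 = 4.8.
Round 1 (the distributor proposes): the studio can get 4.8 next round, worth 0.44 × 4.8 = 2.112 now. The distributor offers 2.112 and keeps 20 − 2.112 = 17.888.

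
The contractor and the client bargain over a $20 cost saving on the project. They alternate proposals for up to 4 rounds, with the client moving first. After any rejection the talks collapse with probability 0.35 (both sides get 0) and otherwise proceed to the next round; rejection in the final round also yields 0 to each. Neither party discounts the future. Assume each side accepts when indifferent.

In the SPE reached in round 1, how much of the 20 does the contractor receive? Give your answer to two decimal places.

Round 4 (the contractor proposes): rejection yields 0 for the client; the contractor offers 0 and keeps 20.
Round 3 (the client proposes): rejecting gives the contractor an expected 0.65 × 20 = 13, so the client offers 13, keeping 7.
Round 2 (the contractor proposes): rejecting gives the client an expected 0.65 × 7 = 4.55. The contractor offers 4.55 and keeps 20 − 4.55 = 15.45.
Round 1 (the client proposes): rejecting gives the contractor an expected 0.65 × 15.45 = 10.0425. The client offers 10.0425 and keeps 20 − 10.0425 = 9.9575.

10.04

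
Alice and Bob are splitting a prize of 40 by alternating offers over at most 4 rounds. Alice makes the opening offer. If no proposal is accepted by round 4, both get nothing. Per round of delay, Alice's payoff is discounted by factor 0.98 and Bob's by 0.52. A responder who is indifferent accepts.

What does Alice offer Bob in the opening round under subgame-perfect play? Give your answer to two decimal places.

Round 4 (Bob proposes): rejection yields 0 for Alice; Bob offers 0 and keeps 40.
Round 3 (Alice proposes): Bob can get 40 next round, worth 0.52 × 40 = 20.8 now; Alice offers that and keeps 19.2.
Round 2 (Bob proposes): Alice can get 19.2 next round, worth 0.98 × 19.2 = 18.816 now; Bob offers that and keeps 21.184.
Round 1 (Alice proposes): Bob can get 21.184 next round, worth 0.52 × 21.184 = 11.01568 now, so Alice offers 11.01568, keeping 28.98432.

11.02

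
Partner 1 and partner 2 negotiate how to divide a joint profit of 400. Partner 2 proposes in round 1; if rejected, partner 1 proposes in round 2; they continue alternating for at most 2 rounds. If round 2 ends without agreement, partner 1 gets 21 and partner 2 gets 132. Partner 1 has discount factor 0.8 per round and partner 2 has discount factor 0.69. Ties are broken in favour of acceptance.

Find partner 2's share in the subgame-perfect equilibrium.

By backward induction:
Round 2 (partner 1 proposes): partner 2 gets 132 if talks fail, so partner 1 offers 132 and keeps 268.
Round 1 (partner 2 proposes): partner 1 can get 268 next round, worth 0.8 × 268 = 214.4 now. Partner 2 offers 214.4 and keeps 400 − 214.4 = 185.6.

185.6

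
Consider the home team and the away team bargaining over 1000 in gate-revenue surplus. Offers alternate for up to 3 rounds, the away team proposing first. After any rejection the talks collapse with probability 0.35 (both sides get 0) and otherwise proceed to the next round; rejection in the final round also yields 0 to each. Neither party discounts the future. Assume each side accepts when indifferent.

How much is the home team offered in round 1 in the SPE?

By backward induction:
Round 3 (the away team proposes): the home team will accept anything ≥ 0, so the away team offers 0 and keeps 1000.
Round 2 (the home team proposes): rejecting gives the away team an expected 0.65 × 1000 = 650, so the home team offers 650, keeping 350.
Round 1 (the away team proposes): rejecting gives the home team an expected 0.65 × 350 = 227.5, so the away team offers 227.5, keeping 772.5.

227.5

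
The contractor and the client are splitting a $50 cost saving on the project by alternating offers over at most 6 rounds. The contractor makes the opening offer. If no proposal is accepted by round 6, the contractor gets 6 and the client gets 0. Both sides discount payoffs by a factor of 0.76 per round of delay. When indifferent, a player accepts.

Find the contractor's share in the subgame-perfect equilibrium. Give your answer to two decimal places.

24.46

Solve by backward induction from round 6.
Round 6 (the client proposes): the contractor gets 6 if talks fail, so the client offers 6 and keeps 44.
Round 5 (the contractor proposes): the client can get 44 next round, worth 0.76 × 44 = 33.44 now; the contractor offers that and keeps 16.56.
Round 4 (the client proposes): the contractor can get 16.56 next round, worth 0.76 × 16.56 = 12.5856 now. The client offers 12.5856 and keeps 50 − 12.5856 = 37.4144.
Round 3 (the contractor proposes): the client can get 37.4144 next round, worth 0.76 × 37.4144 = 28.434944 now. The contractor offers 28.434944 and keeps 50 − 28.434944 = 21.565056.
Round 2 (the client proposes): the contractor can get 21.565056 next round, worth 0.76 × 21.565056 = 16.38944256 now; the client offers that and keeps 33.61055744.
Round 1 (the contractor proposes): the client can get 33.61055744 next round, worth 0.76 × 33.61055744 = 25.5440236544 now. The contractor offers 25.5440236544 and keeps 50 − 25.5440236544 = 24.4559763456.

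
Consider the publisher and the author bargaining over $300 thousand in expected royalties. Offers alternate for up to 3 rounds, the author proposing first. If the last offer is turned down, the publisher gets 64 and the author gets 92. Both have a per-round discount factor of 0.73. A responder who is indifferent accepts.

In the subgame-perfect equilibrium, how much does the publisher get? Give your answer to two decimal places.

93.24

Solve by backward induction from round 3.
Round 3 (the author proposes): the publisher gets 64 if talks fail, so the author offers 64 and keeps 236.
Round 2 (the publisher proposes): the author can get 236 next round, worth 0.73 × 236 = 172.28 now; the publisher offers that and keeps 127.72.
Round 1 (the author proposes): the publisher can get 127.72 next round, worth 0.73 × 127.72 = 93.2356 now. The author offers 93.2356 and keeps 300 − 93.2356 = 206.7644.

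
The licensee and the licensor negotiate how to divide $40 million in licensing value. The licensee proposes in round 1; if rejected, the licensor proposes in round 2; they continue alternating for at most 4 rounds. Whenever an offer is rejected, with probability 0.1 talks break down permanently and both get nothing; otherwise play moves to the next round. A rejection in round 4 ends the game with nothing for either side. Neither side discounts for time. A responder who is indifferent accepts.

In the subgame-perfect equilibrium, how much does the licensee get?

7.24

By backward induction:
Round 4 (the licensor proposes): rejection yields 0 for the licensee; the licensor offers 0 and keeps 40.
Round 3 (the licensee proposes): rejecting gives the licensor an expected 0.9 × 40 = 36; the licensee offers that and keeps 4.
Round 2 (the licensor proposes): rejecting gives the licensee an expected 0.9 × 4 = 3.6, so the licensor offers 3.6, keeping 36.4.
Round 1 (the licensee proposes): rejecting gives the licensor an expected 0.9 × 36.4 = 32.76, so the licensee offers 32.76, keeping 7.24.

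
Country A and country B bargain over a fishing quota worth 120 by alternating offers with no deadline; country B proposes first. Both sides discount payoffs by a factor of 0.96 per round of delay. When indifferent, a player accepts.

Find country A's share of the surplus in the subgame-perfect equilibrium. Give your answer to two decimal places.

58.78

When country B proposes, country A accepts any offer worth at least 0.96 times what country A would get by proposing next round; and vice versa.
This gives x = 120 − 0.96y and y = 120 − 0.96x, where x and y are each side's share when it proposes.
Hence (1 − 0.96·0.96)x = 120(1 − 0.96), i.e. 0.0784·x = 4.8.
x ≈ 61.2245; country A's share is 120 − x ≈ 58.7755.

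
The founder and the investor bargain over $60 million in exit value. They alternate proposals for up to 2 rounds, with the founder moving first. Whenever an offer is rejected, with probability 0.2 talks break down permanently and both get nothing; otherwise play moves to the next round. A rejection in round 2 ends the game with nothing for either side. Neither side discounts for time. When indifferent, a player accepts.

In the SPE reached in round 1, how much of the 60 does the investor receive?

48

Round 2 (the investor proposes): the founder will accept anything ≥ 0, so the investor offers 0 and keeps 60.
Round 1 (the founder proposes): rejecting gives the investor an expected 0.8 × 60 = 48. The founder offers 48 and keeps 60 − 48 = 12.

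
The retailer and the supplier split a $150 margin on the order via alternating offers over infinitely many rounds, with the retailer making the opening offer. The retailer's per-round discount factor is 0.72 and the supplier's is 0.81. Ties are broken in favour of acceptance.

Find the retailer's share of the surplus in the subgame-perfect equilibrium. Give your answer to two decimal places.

Let x be the retailer's share when the retailer proposes and y be the supplier's share when the supplier proposes.
The supplier accepts iff offered ≥ 0.81·y, so x = 150 − 0.81y. Symmetrically y = 150 − 0.72x.
Substituting: x = 150 − 0.81(150 − 0.72x), giving x(1 − 0.72·0.81) = 150(1 − 0.81).
So x = 150 × 0.19 / 0.4168 ≈ 68.3781, and the supplier receives 150 − x ≈ 81.6219.

68.38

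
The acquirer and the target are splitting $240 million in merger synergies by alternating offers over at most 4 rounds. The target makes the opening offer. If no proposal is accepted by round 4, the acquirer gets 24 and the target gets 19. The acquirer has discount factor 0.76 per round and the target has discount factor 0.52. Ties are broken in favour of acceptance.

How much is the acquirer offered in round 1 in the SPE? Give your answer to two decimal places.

153.93

Round 4 (the acquirer proposes): the target gets 19 if talks fail, so the acquirer offers 19 and keeps 221.
Round 3 (the target proposes): the acquirer can get 221 next round, worth 0.76 × 221 = 167.96 now, so the target offers 167.96, keeping 72.04.
Round 2 (the acquirer proposes): the target can get 72.04 next round, worth 0.52 × 72.04 = 37.4608 now, so the acquirer offers 37.4608, keeping 202.5392.
Round 1 (the target proposes): the acquirer can get 202.5392 next round, worth 0.76 × 202.5392 = 153.929792 now; the target offers that and keeps 86.070208.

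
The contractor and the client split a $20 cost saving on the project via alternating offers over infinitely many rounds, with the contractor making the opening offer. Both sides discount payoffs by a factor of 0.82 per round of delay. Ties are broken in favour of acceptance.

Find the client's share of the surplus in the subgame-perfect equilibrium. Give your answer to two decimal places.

9.01

Let x be the contractor's share when the contractor proposes and y be the client's share when the client proposes.
The client accepts iff offered ≥ 0.82·y, so x = 20 − 0.82y. Symmetrically y = 20 − 0.82x.
Substituting: x = 20 − 0.82(20 − 0.82x), giving x(1 − 0.82·0.82) = 20(1 − 0.82).
So x = 20 × 0.18 / 0.3276 ≈ 10.9890, and the client receives 20 − x ≈ 9.0110.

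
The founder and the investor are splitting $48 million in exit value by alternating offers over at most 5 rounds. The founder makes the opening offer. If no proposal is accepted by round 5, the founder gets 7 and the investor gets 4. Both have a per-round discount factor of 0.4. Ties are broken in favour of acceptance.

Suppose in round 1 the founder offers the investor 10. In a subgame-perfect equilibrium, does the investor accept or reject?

Reject

Work out the investor's continuation value if the offer is rejected.
Round 5 (the founder proposes): the investor gets 4 if talks fail, so the founder offers 4 and keeps 44.
Round 4 (the investor proposes): the founder can get 44 next round, worth 0.4 × 44 = 17.6 now, so the investor offers 17.6, keeping 30.4.
Round 3 (the founder proposes): the investor can get 30.4 next round, worth 0.4 × 30.4 = 12.16 now. The founder offers 12.16 and keeps 48 − 12.16 = 35.84.
Round 2 (the investor proposes): the founder can get 35.84 next round, worth 0.4 × 35.84 = 14.336 now, so the investor offers 14.336, keeping 33.664.
So by rejecting in round 1, the investor gets 33.664 next round, worth 0.4 × 33.664 = 13.4656 now.
Offer 10 < 13.4656, so the investor rejects.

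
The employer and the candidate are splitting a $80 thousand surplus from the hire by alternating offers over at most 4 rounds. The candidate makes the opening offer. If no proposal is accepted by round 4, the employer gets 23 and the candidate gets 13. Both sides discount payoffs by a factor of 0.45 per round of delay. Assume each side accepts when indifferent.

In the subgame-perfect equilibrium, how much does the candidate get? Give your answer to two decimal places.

Round 4 (the employer proposes): the candidate gets 13 if talks fail, so the employer offers 13 and keeps 67.
Round 3 (the candidate proposes): the employer can get 67 next round, worth 0.45 × 67 = 30.15 now, so the candidate offers 30.15, keeping 49.85.
Round 2 (the employer proposes): the candidate can get 49.85 next round, worth 0.45 × 49.85 = 22.4325 now. The employer offers 22.4325 and keeps 80 − 22.4325 = 57.5675.
Round 1 (the candidate proposes): the employer can get 57.5675 next round, worth 0.45 × 57.5675 = 25.905375 now, so the candidate offers 25.905375, keeping 54.094625.

54.09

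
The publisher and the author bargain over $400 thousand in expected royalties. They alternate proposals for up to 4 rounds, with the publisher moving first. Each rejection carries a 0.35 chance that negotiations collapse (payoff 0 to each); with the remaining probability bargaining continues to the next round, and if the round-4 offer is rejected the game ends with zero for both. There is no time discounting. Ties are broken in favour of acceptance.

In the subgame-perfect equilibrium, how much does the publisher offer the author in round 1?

Round 4 (the author proposes): rejection yields 0 for the publisher; the author offers 0 and keeps 400.
Round 3 (the publisher proposes): rejecting gives the author an expected 0.65 × 400 = 260. The publisher offers 260 and keeps 400 − 260 = 140.
Round 2 (the author proposes): rejecting gives the publisher an expected 0.65 × 140 = 91; the author offers that and keeps 309.
Round 1 (the publisher proposes): rejecting gives the author an expected 0.65 × 309 = 200.85; the publisher offers that and keeps 199.15.

200.85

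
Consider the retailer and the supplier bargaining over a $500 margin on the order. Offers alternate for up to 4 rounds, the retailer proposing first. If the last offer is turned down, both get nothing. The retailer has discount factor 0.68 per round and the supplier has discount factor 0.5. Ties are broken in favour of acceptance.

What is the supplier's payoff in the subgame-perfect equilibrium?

Work backward from the last round.
Round 4 (the supplier proposes): rejection yields 0 for the retailer; the supplier offers 0 and keeps 500.
Round 3 (the retailer proposes): the supplier can get 500 next round, worth 0.5 × 500 = 250 now. The retailer offers 250 and keeps 500 − 250 = 250.
Round 2 (the supplier proposes): the retailer can get 250 next round, worth 0.68 × 250 = 170 now; the supplier offers that and keeps 330.
Round 1 (the retailer proposes): the supplier can get 330 next round, worth 0.5 × 330 = 165 now. The retailer offers 165 and keeps 500 − 165 = 335.

165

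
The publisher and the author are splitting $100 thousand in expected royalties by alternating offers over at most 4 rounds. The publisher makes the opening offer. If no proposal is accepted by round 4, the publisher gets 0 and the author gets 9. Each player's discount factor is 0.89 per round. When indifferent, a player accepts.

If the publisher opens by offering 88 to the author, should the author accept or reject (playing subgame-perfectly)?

Work out the author's continuation value if the offer is rejected.
Round 4 (the author proposes): rejection yields 0 for the publisher; the author offers 0 and keeps 100.
Round 3 (the publisher proposes): the author can get 100 next round, worth 0.89 × 100 = 89 now; the publisher offers that and keeps 11.
Round 2 (the author proposes): the publisher can get 11 next round, worth 0.89 × 11 = 9.79 now; the author offers that and keeps 90.21.
So by rejecting in round 1, the author gets 90.21 next round, worth 0.89 × 90.21 = 80.2869 now.
Offer 88 ≥ 80.2869, so the author accepts.

Accept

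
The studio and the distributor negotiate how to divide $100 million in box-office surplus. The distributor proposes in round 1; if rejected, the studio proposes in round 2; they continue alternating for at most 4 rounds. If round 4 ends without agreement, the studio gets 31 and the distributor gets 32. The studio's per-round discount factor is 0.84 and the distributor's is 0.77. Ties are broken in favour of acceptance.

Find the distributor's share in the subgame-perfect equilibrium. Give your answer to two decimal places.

43.73

Round 4 (the studio proposes): the distributor gets 32 if talks fail, so the studio offers 32 and keeps 68.
Round 3 (the distributor proposes): the studio can get 68 next round, worth 0.84 × 68 = 57.12 now; the distributor offers that and keeps 42.88.
Round 2 (the studio proposes): the distributor can get 42.88 next round, worth 0.77 × 42.88 = 33.0176 now. The studio offers 33.0176 and keeps 100 − 33.0176 = 66.9824.
Round 1 (the distributor proposes): the studio can get 66.9824 next round, worth 0.84 × 66.9824 = 56.265216 now; the distributor offers that and keeps 43.734784.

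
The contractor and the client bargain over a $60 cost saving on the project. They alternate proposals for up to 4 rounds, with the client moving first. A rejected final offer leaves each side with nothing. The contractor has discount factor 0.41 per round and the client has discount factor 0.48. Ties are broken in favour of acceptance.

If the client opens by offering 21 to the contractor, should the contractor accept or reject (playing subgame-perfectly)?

Work out the contractor's continuation value if the offer is rejected.
Round 4 (the contractor proposes): the client will accept anything ≥ 0, so the contractor offers 0 and keeps 60.
Round 3 (the client proposes): the contractor can get 60 next round, worth 0.41 × 60 = 24.6 now, so the client offers 24.6, keeping 35.4.
Round 2 (the contractor proposes): the client can get 35.4 next round, worth 0.48 × 35.4 = 16.992 now; the contractor offers that and keeps 43.008.
So by rejecting in round 1, the contractor gets 43.008 next round, worth 0.41 × 43.008 = 17.63328 now.
Offer 21 ≥ 17.63328, so the contractor accepts.

Accept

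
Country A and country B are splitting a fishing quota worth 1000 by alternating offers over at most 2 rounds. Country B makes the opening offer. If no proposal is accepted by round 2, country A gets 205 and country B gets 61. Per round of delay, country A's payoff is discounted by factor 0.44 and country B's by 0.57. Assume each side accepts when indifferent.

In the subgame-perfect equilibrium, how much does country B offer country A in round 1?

413.16

Round 2 (country A proposes): country B gets 61 if talks fail, so country A offers 61 and keeps 939.
Round 1 (country B proposes): country A can get 939 next round, worth 0.44 × 939 = 413.16 now, so country B offers 413.16, keeping 586.84.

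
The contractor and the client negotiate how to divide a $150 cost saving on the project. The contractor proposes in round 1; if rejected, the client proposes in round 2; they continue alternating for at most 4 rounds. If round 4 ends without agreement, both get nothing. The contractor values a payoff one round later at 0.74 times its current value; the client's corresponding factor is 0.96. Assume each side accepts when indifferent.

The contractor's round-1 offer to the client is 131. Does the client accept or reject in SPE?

Reject

Work out the client's continuation value if the offer is rejected.
Round 4 (the client proposes): the contractor will accept anything ≥ 0, so the client offers 0 and keeps 150.
Round 3 (the contractor proposes): the client can get 150 next round, worth 0.96 × 150 = 144 now. The contractor offers 144 and keeps 150 − 144 = 6.
Round 2 (the client proposes): the contractor can get 6 next round, worth 0.74 × 6 = 4.44 now; the client offers that and keeps 145.56.
So by rejecting in round 1, the client gets 145.56 next round, worth 0.96 × 145.56 = 139.7376 now.
Offer 131 < 139.7376, so the client rejects.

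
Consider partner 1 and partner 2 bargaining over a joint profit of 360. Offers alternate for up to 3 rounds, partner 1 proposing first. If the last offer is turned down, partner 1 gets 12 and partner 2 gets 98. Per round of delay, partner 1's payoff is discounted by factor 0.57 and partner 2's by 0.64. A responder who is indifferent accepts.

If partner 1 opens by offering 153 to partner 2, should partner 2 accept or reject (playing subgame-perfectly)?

Accept

Work out partner 2's continuation value if the offer is rejected.
Round 3 (partner 1 proposes): partner 2 gets 98 if talks fail, so partner 1 offers 98 and keeps 262.
Round 2 (partner 2 proposes): partner 1 can get 262 next round, worth 0.57 × 262 = 149.34 now. Partner 2 offers 149.34 and keeps 360 − 149.34 = 210.66.
So by rejecting in round 1, partner 2 gets 210.66 next round, worth 0.64 × 210.66 = 134.8224 now.
Offer 153 ≥ 134.8224, so partner 2 accepts.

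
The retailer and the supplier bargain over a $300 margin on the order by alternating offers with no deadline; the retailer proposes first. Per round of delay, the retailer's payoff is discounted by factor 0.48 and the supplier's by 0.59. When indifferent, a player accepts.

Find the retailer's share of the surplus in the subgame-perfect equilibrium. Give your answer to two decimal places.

171.60

Let x be the retailer's share when the retailer proposes and y be the supplier's share when the supplier proposes.
The supplier accepts iff offered ≥ 0.59·y, so x = 300 − 0.59y. Symmetrically y = 300 − 0.48x.
Substituting: x = 300 − 0.59(300 − 0.48x), giving x(1 − 0.48·0.59) = 300(1 − 0.59).
So x = 300 × 0.41 / 0.7168 ≈ 171.5960, and the supplier receives 300 − x ≈ 128.4040.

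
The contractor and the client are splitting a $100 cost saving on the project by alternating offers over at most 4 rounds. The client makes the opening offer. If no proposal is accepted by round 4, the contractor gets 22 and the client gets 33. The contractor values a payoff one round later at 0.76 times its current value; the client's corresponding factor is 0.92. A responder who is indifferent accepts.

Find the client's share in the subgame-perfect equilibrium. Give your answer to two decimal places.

58.32

Round 4 (the contractor proposes): the client gets 33 if talks fail, so the contractor offers 33 and keeps 67.
Round 3 (the client proposes): the contractor can get 67 next round, worth 0.76 × 67 = 50.92 now, so the client offers 50.92, keeping 49.08.
Round 2 (the contractor proposes): the client can get 49.08 next round, worth 0.92 × 49.08 = 45.1536 now; the contractor offers that and keeps 54.8464.
Round 1 (the client proposes): the contractor can get 54.8464 next round, worth 0.76 × 54.8464 = 41.683264 now, so the client offers 41.683264, keeping 58.316736.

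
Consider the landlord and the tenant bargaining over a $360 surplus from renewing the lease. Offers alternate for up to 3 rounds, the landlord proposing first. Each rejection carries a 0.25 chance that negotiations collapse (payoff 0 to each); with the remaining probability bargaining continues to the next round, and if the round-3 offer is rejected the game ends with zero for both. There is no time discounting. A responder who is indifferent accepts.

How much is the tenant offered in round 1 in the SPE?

67.5

Round 3 (the landlord proposes): rejection yields 0 for the tenant; the landlord offers 0 and keeps 360.
Round 2 (the tenant proposes): rejecting gives the landlord an expected 0.75 × 360 = 270. The tenant offers 270 and keeps 360 − 270 = 90.
Round 1 (the landlord proposes): rejecting gives the tenant an expected 0.75 × 90 = 67.5; the landlord offers that and keeps 292.5.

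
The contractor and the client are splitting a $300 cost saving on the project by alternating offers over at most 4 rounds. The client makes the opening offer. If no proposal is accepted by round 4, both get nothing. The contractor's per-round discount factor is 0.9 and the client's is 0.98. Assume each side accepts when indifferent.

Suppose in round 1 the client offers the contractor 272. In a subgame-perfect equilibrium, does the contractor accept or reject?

Work out the contractor's continuation value if the offer is rejected.
Round 4 (the contractor proposes): rejection yields 0 for the client; the contractor offers 0 and keeps 300.
Round 3 (the client proposes): the contractor can get 300 next round, worth 0.9 × 300 = 270 now, so the client offers 270, keeping 30.
Round 2 (the contractor proposes): the client can get 30 next round, worth 0.98 × 30 = 29.4 now, so the contractor offers 29.4, keeping 270.6.
So by rejecting in round 1, the contractor gets 270.6 next round, worth 0.9 × 270.6 = 243.54 now.
Offer 272 ≥ 243.54, so the contractor accepts.

Accept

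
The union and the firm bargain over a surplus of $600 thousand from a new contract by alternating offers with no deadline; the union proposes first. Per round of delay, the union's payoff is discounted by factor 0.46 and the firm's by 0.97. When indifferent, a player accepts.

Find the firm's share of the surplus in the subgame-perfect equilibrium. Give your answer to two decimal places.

567.50

In a stationary SPE each proposer offers the other exactly their discounted continuation value.
If the union keeps x when proposing and the firm keeps y when proposing, then x = 600 − 0.97y and y = 600 − 0.46x.
Solving: x = 600(1 − 0.97) / (1 − 0.46·0.97) = 18 / 0.5538 ≈ 32.5027.
The firm gets 600 − 32.5027 ≈ 567.4973.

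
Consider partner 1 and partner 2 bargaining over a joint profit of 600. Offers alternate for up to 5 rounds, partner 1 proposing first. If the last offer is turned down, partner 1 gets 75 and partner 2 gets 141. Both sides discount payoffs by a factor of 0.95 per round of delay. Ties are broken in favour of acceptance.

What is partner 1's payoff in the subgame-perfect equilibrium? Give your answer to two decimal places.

Round 5 (partner 1 proposes): partner 2 gets 141 if talks fail, so partner 1 offers 141 and keeps 459.
Round 4 (partner 2 proposes): partner 1 can get 459 next round, worth 0.95 × 459 = 436.05 now. Partner 2 offers 436.05 and keeps 600 − 436.05 = 163.95.
Round 3 (partner 1 proposes): partner 2 can get 163.95 next round, worth 0.95 × 163.95 = 155.7525 now; partner 1 offers that and keeps 444.2475.
Round 2 (partner 2 proposes): partner 1 can get 444.2475 next round, worth 0.95 × 444.2475 = 422.035125 now. Partner 2 offers 422.035125 and keeps 600 − 422.035125 = 177.964875.
Round 1 (partner 1 proposes): partner 2 can get 177.964875 next round, worth 0.95 × 177.964875 = 169.06663125 now. Partner 1 offers 169.06663125 and keeps 600 − 169.06663125 = 430.93336875.

430.93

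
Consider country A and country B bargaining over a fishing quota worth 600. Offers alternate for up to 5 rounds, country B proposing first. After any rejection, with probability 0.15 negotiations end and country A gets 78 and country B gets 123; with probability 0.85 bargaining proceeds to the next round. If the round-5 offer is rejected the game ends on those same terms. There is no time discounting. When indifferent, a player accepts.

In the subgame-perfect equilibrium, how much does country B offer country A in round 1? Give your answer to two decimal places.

165.63

Round 5 (country B proposes): country A gets 78 if talks fail, so country B offers 78 and keeps 522.
Round 4 (country A proposes): rejecting gives country B an expected 0.85 × 522 + 0.15 × 123 = 462.15. Country A offers 462.15 and keeps 600 − 462.15 = 137.85.
Round 3 (country B proposes): rejecting gives country A an expected 0.85 × 137.85 + 0.15 × 78 = 128.8725. Country B offers 128.8725 and keeps 600 − 128.8725 = 471.1275.
Round 2 (country A proposes): rejecting gives country B an expected 0.85 × 471.1275 + 0.15 × 123 = 418.908375; country A offers that and keeps 181.091625.
Round 1 (country B proposes): rejecting gives country A an expected 0.85 × 181.091625 + 0.15 × 78 = 165.62788125; country B offers that and keeps 434.37211875.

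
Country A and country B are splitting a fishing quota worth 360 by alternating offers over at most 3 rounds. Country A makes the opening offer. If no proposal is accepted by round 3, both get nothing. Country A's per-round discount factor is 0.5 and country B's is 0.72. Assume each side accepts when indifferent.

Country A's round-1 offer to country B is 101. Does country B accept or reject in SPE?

Reject

Round 3 (country A proposes): country B will accept anything ≥ 0, so country A offers 0 and keeps 360.
Round 2 (country B proposes): country A can get 360 next round, worth 0.5 × 360 = 180 now. Country B offers 180 and keeps 360 − 180 = 180.
So by rejecting in round 1, country B gets 180 next round, worth 0.72 × 180 = 129.6 now.
Offer 101 < 129.6, so country B rejects.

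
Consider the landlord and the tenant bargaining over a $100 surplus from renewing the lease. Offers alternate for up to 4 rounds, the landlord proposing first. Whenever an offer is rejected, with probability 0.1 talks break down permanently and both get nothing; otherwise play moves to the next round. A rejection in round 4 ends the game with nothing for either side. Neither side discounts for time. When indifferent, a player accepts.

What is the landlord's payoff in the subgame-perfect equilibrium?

Round 4 (the tenant proposes): rejection yields 0 for the landlord; the tenant offers 0 and keeps 100.
Round 3 (the landlord proposes): rejecting gives the tenant an expected 0.9 × 100 = 90, so the landlord offers 90, keeping 10.
Round 2 (the tenant proposes): rejecting gives the landlord an expected 0.9 × 10 = 9; the tenant offers that and keeps 91.
Round 1 (the landlord proposes): rejecting gives the tenant an expected 0.9 × 91 = 81.9; the landlord offers that and keeps 18.1.

18.1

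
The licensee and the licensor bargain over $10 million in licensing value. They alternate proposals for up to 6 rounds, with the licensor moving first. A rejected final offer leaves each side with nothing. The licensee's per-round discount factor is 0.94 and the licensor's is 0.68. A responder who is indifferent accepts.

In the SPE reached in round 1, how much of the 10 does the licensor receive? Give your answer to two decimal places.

Round 6 (the licensee proposes): rejection yields 0 for the licensor; the licensee offers 0 and keeps 10.
Round 5 (the licensor proposes): the licensee can get 10 next round, worth 0.94 × 10 = 9.4 now. The licensor offers 9.4 and keeps 10 − 9.4 = 0.6.
Round 4 (the licensee proposes): the licensor can get 0.6 next round, worth 0.68 × 0.6 = 0.408 now, so the licensee offers 0.408, keeping 9.592.
Round 3 (the licensor proposes): the licensee can get 9.592 next round, worth 0.94 × 9.592 = 9.01648 now. The licensor offers 9.01648 and keeps 10 − 9.01648 = 0.98352.
Round 2 (the licensee proposes): the licensor can get 0.98352 next round, worth 0.68 × 0.98352 = 0.6687936 now; the licensee offers that and keeps 9.3312064.
Round 1 (the licensor proposes): the licensee can get 9.3312064 next round, worth 0.94 × 9.3312064 = 8.771334016 now. The licensor offers 8.771334016 and keeps 10 − 8.771334016 = 1.228665984.

1.23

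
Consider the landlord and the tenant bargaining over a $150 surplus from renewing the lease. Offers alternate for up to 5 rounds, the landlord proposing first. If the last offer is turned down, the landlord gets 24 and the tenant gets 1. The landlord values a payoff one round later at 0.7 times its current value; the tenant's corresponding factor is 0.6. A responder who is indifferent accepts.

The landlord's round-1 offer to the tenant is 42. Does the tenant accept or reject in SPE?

Work out the tenant's continuation value if the offer is rejected.
Round 5 (the landlord proposes): the tenant gets 1 if talks fail, so the landlord offers 1 and keeps 149.
Round 4 (the tenant proposes): the landlord can get 149 next round, worth 0.7 × 149 = 104.3 now. The tenant offers 104.3 and keeps 150 − 104.3 = 45.7.
Round 3 (the landlord proposes): the tenant can get 45.7 next round, worth 0.6 × 45.7 = 27.42 now. The landlord offers 27.42 and keeps 150 − 27.42 = 122.58.
Round 2 (the tenant proposes): the landlord can get 122.58 next round, worth 0.7 × 122.58 = 85.806 now, so the tenant offers 85.806, keeping 64.194.
So by rejecting in round 1, the tenant gets 64.194 next round, worth 0.6 × 64.194 = 38.5164 now.
Offer 42 ≥ 38.5164, so the tenant accepts.

Accept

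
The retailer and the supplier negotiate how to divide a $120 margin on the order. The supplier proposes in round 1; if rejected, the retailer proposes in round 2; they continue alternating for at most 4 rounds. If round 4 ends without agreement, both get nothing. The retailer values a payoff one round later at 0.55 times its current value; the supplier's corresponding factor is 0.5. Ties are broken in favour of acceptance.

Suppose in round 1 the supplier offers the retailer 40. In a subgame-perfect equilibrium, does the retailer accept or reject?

Round 4 (the retailer proposes): rejection yields 0 for the supplier; the retailer offers 0 and keeps 120.
Round 3 (the supplier proposes): the retailer can get 120 next round, worth 0.55 × 120 = 66 now, so the supplier offers 66, keeping 54.
Round 2 (the retailer proposes): the supplier can get 54 next round, worth 0.5 × 54 = 27 now, so the retailer offers 27, keeping 93.
So by rejecting in round 1, the retailer gets 93 next round, worth 0.55 × 93 = 51.15 now.
Offer 40 < 51.15, so the retailer rejects.

Reject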